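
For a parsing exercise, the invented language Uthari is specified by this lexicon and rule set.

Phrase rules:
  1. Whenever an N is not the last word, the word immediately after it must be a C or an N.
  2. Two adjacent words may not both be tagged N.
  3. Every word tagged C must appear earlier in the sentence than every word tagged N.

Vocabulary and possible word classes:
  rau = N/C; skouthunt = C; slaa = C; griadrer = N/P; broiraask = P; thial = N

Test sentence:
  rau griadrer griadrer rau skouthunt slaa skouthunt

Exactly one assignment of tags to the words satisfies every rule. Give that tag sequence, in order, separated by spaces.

Candidates per position — 1:rau {N,C}; 2:griadrer {N,P}; 3:griadrer {N,P}; 4:rau {N,C}; 5:skouthunt {C}; 6:slaa {C}; 7:skouthunt {C}.
Position 1: tagging it N would leave rule 3 unsatisfiable, so it must be C.
Position 2: tagging it N would leave rule 3 unsatisfiable, so it must be P.
Position 3: tagging it N would leave rule 3 unsatisfiable, so it must be P.
Position 4: tagging it N would leave rule 3 unsatisfiable, so it must be C.
That leaves exactly one tagging: C P P C C C C.
Verifying each rule — rule 1 ✓; rule 2 ✓; rule 3 ✓.

C P P C C C C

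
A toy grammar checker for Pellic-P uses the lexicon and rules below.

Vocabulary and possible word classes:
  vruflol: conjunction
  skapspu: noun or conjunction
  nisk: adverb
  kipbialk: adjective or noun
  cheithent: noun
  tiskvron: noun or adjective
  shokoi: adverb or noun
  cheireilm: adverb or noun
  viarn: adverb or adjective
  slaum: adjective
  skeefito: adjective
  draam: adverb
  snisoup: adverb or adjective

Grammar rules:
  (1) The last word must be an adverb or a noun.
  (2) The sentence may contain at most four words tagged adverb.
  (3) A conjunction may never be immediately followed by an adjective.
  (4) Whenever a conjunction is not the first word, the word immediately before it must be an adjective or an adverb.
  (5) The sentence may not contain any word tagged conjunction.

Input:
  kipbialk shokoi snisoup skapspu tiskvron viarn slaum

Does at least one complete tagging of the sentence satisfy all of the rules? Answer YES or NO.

Candidates per position — 1:kipbialk {adjective,noun}; 2:shokoi {adverb,noun}; 3:snisoup {adverb,adjective}; 4:skapspu {noun,conjunction}; 5:tiskvron {noun,adjective}; 6:viarn {adverb,adjective}; 7:slaum {adjective}.
Rule 1 cannot be satisfied by any choice of tags from the lexicon.
So there is no consistent tagging.

NO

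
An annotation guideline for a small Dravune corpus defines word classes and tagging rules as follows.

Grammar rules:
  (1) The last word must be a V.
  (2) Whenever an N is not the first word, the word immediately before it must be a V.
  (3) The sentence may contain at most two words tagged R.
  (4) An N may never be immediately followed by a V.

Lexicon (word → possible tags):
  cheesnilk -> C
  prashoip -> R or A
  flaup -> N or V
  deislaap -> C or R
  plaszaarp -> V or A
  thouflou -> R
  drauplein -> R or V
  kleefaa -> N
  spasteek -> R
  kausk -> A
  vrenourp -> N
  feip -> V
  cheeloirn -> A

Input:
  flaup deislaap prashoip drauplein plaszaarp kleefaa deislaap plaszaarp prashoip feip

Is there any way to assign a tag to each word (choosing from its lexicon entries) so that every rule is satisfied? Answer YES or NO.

Candidates per position — 1:flaup {N,V}; 2:deislaap {C,R}; 3:prashoip {R,A}; 4:drauplein {R,V}; 5:plaszaarp {V,A}; 6:kleefaa {N}; 7:deislaap {C,R}; 8:plaszaarp {V,A}; 9:prashoip {R,A}; 10:feip {V}.
One satisfying assignment: N R A V V N R V A V.
Checking: rule 1 satisfied; rule 2 satisfied; rule 3 satisfied; rule 4 satisfied.

YES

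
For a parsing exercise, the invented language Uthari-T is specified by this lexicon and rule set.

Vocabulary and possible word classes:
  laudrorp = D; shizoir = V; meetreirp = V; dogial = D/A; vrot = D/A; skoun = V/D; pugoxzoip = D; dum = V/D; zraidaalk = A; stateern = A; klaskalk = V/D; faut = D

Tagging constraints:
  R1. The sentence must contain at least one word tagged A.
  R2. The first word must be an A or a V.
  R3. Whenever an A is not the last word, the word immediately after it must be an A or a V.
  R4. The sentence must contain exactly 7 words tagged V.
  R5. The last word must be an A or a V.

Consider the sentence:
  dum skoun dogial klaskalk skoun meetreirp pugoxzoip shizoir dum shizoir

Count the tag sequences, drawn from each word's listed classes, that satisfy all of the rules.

Candidates per position — 1:dum {V,D}; 2:skoun {V,D}; 3:dogial {D,A}; 4:klaskalk {V,D}; 5:skoun {V,D}; 6:meetreirp {V}; 7:pugoxzoip {D}; 8:shizoir {V}; 9:dum {V,D}; 10:shizoir {V}.
There are 64 candidate sequences in total.
The sequences that satisfy every rule: V V A V V V D V D V; V V A V D V D V V V; V D A V V V D V V V.
Count = 3.

3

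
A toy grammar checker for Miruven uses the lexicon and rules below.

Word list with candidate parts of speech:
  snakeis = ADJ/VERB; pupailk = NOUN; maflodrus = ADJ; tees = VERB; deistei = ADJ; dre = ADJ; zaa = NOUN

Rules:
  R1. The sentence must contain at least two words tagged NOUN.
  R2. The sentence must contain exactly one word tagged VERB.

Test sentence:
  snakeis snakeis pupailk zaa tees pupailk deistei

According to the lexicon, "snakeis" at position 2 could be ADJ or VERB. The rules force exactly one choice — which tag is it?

ADJ

Candidates per position — 1:snakeis {ADJ,VERB}; 2:snakeis {ADJ,VERB}; 3:pupailk {NOUN}; 4:zaa {NOUN}; 5:tees {VERB}; 6:pupailk {NOUN}; 7:deistei {ADJ}.
Position 1: tagging it VERB would leave rule 2 unsatisfiable, so it must be ADJ.
Position 2: tagging it VERB would leave rule 2 unsatisfiable, so it must be ADJ.
The only consistent sequence is: ADJ ADJ NOUN NOUN VERB NOUN ADJ.
Verifying each rule — rule 1 ok; rule 2 ok.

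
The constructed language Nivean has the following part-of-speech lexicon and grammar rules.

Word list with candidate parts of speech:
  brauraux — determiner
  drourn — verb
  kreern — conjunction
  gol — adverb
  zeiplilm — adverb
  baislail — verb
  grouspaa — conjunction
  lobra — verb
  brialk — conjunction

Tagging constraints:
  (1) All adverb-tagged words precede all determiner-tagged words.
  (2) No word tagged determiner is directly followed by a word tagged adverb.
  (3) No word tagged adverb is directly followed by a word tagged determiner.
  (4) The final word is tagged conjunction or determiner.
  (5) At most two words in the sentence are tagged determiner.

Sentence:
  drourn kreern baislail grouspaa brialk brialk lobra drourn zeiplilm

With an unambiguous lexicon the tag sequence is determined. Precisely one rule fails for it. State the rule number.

4

Fixed tagging: verb conjunction verb conjunction conjunction conjunction verb verb adverb.
Checking each rule: R1 ✓, R2 ✓, R3 ✓, R4 ✗, R5 ✓.
Only rule 4 fails.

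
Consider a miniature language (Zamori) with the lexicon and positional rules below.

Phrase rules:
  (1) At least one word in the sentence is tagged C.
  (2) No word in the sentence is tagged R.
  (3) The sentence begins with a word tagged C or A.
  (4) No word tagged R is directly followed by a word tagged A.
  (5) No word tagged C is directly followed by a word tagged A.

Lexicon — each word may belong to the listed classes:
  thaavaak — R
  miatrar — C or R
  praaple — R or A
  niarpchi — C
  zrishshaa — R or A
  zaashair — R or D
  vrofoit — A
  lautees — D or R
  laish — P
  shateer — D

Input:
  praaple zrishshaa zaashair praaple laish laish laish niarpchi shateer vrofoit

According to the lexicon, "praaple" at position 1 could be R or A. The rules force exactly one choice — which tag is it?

A

Candidates per position — 1:praaple {R,A}; 2:zrishshaa {R,A}; 3:zaashair {R,D}; 4:praaple {R,A}; 5:laish {P}; 6:laish {P}; 7:laish {P}; 8:niarpchi {C}; 9:shateer {D}; 10:vrofoit {A}.
If word 1 were R, no tagging could satisfy rule 2; so word 1 is A.
If word 2 were R, no tagging could satisfy rule 2; so word 2 is A.
If word 3 were R, no tagging could satisfy rule 2; so word 3 is D.
If word 4 were R, no tagging could satisfy rule 2; so word 4 is A.
That leaves exactly one tagging: A A D A P P P C D A.
Verifying each rule — rule 1 ✓; rule 2 ✓; rule 3 ✓; rule 4 ✓; rule 5 ✓.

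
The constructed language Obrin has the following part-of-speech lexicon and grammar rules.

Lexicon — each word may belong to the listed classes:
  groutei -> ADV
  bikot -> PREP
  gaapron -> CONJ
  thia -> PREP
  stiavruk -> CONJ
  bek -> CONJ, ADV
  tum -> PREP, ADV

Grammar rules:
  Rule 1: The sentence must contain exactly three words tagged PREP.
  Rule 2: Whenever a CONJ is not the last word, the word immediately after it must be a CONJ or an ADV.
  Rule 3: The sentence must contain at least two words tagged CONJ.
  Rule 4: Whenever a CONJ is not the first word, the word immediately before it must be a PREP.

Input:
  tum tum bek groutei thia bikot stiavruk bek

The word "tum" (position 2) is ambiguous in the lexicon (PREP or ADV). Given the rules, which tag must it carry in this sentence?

Candidates per position — 1:tum {PREP,ADV}; 2:tum {PREP,ADV}; 3:bek {CONJ,ADV}; 4:groutei {ADV}; 5:thia {PREP}; 6:bikot {PREP}; 7:stiavruk {CONJ}; 8:bek {CONJ,ADV}.
Word 8 cannot be CONJ — rule 4 would then fail for every completion. It is ADV.
Word 3 cannot be ADV — rule 3 would then fail for every completion. It is CONJ.
Word 2 cannot be ADV — rule 4 would then fail for every completion. It is PREP.
Word 1 cannot be PREP — rule 1 would then fail for every completion. It is ADV.
That leaves exactly one tagging: ADV PREP CONJ ADV PREP PREP CONJ ADV.
Rule-by-rule: rule 1 ok; rule 2 ok; rule 3 ok; rule 4 ok.

PREP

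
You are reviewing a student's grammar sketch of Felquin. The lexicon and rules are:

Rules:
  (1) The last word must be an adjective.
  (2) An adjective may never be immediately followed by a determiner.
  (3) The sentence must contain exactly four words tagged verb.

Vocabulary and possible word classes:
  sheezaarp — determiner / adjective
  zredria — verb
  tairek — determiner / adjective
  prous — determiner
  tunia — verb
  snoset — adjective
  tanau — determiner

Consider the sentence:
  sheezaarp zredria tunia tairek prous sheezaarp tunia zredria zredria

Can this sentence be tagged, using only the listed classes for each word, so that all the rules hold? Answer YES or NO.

NO

Candidates per position — 1:sheezaarp {determiner,adjective}; 2:zredria {verb}; 3:tunia {verb}; 4:tairek {determiner,adjective}; 5:prous {determiner}; 6:sheezaarp {determiner,adjective}; 7:tunia {verb}; 8:zredria {verb}; 9:zredria {verb}.
Rule 1 cannot be satisfied by any choice of tags from the lexicon.
So there is no consistent tagging.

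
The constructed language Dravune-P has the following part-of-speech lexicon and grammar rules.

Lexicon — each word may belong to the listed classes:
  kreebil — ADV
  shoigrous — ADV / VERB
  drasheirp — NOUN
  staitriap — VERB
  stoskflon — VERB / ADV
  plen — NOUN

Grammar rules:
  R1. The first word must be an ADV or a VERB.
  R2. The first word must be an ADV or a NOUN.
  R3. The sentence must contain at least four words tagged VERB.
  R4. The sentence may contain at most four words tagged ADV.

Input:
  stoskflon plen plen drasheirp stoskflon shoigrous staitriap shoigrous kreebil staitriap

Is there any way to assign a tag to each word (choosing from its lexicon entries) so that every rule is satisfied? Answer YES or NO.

YES

Candidates per position — 1:stoskflon {VERB,ADV}; 2:plen {NOUN}; 3:plen {NOUN}; 4:drasheirp {NOUN}; 5:stoskflon {VERB,ADV}; 6:shoigrous {ADV,VERB}; 7:staitriap {VERB}; 8:shoigrous {ADV,VERB}; 9:kreebil {ADV}; 10:staitriap {VERB}.
One satisfying assignment: ADV NOUN NOUN NOUN VERB VERB VERB ADV ADV VERB.
Rule-by-rule: rule 1 ✓; rule 2 ✓; rule 3 ✓; rule 4 ✓.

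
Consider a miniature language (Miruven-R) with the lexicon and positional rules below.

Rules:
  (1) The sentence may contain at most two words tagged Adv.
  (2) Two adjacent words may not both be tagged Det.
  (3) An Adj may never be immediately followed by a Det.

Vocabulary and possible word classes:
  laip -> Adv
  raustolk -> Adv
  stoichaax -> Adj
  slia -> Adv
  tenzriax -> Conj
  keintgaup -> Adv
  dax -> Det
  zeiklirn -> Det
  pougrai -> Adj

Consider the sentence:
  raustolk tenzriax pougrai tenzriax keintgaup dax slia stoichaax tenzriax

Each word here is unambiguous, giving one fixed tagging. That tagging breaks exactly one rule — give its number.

Fixed tagging: Adv Conj Adj Conj Adv Det Adv Adj Conj.
Applying the rules: R1 fails, R2 ok, R3 ok.
Only rule 1 fails.

1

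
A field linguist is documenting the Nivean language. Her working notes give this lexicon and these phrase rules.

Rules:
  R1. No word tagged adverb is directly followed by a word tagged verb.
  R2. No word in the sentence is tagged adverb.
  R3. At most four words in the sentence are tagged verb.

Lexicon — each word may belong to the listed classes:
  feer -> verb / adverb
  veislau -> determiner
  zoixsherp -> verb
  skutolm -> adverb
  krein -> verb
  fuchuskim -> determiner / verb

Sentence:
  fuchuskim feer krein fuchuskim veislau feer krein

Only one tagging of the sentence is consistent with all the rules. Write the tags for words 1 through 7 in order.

determiner verb verb determiner determiner verb verb

Candidates per position — 1:fuchuskim {determiner,verb}; 2:feer {verb,adverb}; 3:krein {verb}; 4:fuchuskim {determiner,verb}; 5:veislau {determiner}; 6:feer {verb,adverb}; 7:krein {verb}.
Word 2 cannot be adverb — rule 1 would then fail for every completion. It is verb.
Word 6 cannot be adverb — rule 1 would then fail for every completion. It is verb.
Word 1 cannot be verb — rule 3 would then fail for every completion. It is determiner.
Word 4 cannot be verb — rule 3 would then fail for every completion. It is determiner.
The unique satisfying tagging is: determiner verb verb determiner determiner verb verb.
Check: rule 1 ✓; rule 2 ✓; rule 3 ✓.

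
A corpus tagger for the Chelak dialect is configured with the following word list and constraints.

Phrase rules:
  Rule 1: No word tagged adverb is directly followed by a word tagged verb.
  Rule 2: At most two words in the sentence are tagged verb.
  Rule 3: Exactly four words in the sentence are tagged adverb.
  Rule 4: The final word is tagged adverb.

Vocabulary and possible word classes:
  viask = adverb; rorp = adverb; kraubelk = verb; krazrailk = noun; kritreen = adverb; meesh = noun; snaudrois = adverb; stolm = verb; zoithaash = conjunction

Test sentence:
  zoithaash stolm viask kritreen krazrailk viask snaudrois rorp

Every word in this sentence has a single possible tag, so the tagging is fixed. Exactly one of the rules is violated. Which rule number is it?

Fixed tagging: conjunction verb adverb adverb noun adverb adverb adverb.
Rule check: R1 ✓, R2 ✓, R3 ✗, R4 ✓.
Only rule 3 fails.

3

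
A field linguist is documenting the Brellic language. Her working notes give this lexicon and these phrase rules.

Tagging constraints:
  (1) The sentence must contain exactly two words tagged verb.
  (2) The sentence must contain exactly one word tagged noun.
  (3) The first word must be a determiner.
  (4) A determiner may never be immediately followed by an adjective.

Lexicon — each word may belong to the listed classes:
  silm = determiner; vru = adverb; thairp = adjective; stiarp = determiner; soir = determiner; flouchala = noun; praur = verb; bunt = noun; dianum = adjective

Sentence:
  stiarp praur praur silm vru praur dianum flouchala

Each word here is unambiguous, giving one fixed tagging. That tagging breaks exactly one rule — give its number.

1

Fixed tagging: determiner verb verb determiner adverb verb adjective noun.
Applying the rules: R1 violated, R2 holds, R3 holds, R4 holds.
Only rule 1 fails.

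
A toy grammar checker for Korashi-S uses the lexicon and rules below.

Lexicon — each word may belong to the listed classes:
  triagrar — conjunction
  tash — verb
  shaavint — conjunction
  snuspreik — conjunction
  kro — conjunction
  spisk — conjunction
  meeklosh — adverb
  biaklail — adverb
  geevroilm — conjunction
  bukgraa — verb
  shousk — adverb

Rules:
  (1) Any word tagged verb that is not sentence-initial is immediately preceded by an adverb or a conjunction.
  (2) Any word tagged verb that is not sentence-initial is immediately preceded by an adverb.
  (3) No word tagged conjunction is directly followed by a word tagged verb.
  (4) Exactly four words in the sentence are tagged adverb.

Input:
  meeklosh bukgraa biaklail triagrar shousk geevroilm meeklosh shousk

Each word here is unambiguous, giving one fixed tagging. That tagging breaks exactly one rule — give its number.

Fixed tagging: adverb verb adverb conjunction adverb conjunction adverb adverb.
Applying the rules: R1 holds, R2 holds, R3 holds, R4 violated.
Only rule 4 fails.

4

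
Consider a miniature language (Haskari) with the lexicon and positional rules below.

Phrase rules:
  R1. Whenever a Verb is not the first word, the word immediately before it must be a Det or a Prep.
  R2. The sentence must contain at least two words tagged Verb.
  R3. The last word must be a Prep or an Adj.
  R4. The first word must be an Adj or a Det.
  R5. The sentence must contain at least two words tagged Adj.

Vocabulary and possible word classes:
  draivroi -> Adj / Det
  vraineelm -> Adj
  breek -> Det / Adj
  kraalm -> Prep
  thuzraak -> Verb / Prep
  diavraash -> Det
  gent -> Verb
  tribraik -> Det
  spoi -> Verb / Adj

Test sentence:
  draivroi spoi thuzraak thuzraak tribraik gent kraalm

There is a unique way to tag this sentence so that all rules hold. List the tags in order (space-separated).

Candidates per position — 1:draivroi {Adj,Det}; 2:spoi {Verb,Adj}; 3:thuzraak {Verb,Prep}; 4:thuzraak {Verb,Prep}; 5:tribraik {Det}; 6:gent {Verb}; 7:kraalm {Prep}.
At position 1, choosing Det makes rule 5 impossible to satisfy; hence Adj.
At position 2, choosing Verb makes rule 1 impossible to satisfy; hence Adj.
At position 3, choosing Verb makes rule 1 impossible to satisfy; hence Prep.
At position 4, choosing Prep makes rule 2 impossible to satisfy; hence Verb.
So the tagging must be: Adj Adj Prep Verb Det Verb Prep.
Check: rule 1 satisfied; rule 2 satisfied; rule 3 satisfied; rule 4 satisfied; rule 5 satisfied.

Adj Adj Prep Verb Det Verb Prep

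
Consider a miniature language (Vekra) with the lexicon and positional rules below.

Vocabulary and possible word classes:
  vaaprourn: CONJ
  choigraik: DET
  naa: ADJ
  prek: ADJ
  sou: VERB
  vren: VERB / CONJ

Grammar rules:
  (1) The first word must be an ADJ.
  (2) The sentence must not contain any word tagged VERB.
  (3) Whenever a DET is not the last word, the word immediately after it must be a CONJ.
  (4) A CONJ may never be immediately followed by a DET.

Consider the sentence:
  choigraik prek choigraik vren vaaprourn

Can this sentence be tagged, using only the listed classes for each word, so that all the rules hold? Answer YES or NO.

Candidates per position — 1:choigraik {DET}; 2:prek {ADJ}; 3:choigraik {DET}; 4:vren {VERB,CONJ}; 5:vaaprourn {CONJ}.
Rule 1 cannot be satisfied by any choice of tags from the lexicon.
So there is no consistent tagging.

NO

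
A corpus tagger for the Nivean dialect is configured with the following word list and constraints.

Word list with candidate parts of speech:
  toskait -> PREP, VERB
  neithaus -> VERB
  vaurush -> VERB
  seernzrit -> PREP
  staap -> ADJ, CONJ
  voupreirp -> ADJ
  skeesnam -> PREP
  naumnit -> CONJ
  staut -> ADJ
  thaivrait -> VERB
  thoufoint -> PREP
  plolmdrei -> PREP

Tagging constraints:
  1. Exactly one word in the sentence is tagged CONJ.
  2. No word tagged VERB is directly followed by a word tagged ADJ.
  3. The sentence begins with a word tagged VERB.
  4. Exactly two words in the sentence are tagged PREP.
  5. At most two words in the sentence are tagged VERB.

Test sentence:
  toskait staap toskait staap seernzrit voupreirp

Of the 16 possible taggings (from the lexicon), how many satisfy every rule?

Candidates per position — 1:toskait {PREP,VERB}; 2:staap {ADJ,CONJ}; 3:toskait {PREP,VERB}; 4:staap {ADJ,CONJ}; 5:seernzrit {PREP}; 6:voupreirp {ADJ}.
There are 16 candidate sequences in total.
The sequences that satisfy every rule: VERB CONJ PREP ADJ PREP ADJ.
Count = 1.

1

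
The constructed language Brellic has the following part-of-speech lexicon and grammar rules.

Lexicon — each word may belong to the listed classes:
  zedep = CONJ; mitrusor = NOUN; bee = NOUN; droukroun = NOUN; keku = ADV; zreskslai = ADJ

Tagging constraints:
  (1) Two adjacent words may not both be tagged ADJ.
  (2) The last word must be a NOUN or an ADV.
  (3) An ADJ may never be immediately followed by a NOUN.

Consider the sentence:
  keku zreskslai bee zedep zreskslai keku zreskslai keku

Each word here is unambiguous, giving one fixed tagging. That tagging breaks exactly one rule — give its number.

Fixed tagging: ADV ADJ NOUN CONJ ADJ ADV ADJ ADV.
Checking each rule: R1 ✓, R2 ✓, R3 ✗.
Only rule 3 fails.

3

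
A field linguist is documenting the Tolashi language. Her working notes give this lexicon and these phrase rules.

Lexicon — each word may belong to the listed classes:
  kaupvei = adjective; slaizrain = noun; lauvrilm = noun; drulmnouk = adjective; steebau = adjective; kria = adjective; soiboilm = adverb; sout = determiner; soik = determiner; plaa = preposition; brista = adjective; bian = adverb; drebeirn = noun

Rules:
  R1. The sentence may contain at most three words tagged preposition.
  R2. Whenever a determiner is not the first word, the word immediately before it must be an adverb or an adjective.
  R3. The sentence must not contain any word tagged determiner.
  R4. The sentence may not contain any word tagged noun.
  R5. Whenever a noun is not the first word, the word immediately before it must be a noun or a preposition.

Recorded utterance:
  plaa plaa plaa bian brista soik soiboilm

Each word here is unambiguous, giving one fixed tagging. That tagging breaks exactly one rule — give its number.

3

Fixed tagging: preposition preposition preposition adverb adjective determiner adverb.
Rule check: R1 pass, R2 pass, R3 fail, R4 pass, R5 pass.
Only rule 3 fails.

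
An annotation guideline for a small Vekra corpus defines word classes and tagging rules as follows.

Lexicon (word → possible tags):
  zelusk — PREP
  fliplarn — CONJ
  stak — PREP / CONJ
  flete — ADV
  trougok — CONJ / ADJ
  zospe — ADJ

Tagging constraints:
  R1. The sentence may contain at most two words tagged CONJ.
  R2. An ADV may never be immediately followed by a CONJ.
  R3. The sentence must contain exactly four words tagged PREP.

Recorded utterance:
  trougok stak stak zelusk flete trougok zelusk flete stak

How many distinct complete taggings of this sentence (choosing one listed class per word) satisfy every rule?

Candidates per position — 1:trougok {CONJ,ADJ}; 2:stak {PREP,CONJ}; 3:stak {PREP,CONJ}; 4:zelusk {PREP}; 5:flete {ADV}; 6:trougok {CONJ,ADJ}; 7:zelusk {PREP}; 8:flete {ADV}; 9:stak {PREP,CONJ}.
There are 32 candidate sequences in total.
The sequences that satisfy every rule: CONJ PREP CONJ PREP ADV ADJ PREP ADV PREP; CONJ CONJ PREP PREP ADV ADJ PREP ADV PREP; ADJ PREP CONJ PREP ADV ADJ PREP ADV PREP; ADJ CONJ PREP PREP ADV ADJ PREP ADV PREP.
Count = 4.

4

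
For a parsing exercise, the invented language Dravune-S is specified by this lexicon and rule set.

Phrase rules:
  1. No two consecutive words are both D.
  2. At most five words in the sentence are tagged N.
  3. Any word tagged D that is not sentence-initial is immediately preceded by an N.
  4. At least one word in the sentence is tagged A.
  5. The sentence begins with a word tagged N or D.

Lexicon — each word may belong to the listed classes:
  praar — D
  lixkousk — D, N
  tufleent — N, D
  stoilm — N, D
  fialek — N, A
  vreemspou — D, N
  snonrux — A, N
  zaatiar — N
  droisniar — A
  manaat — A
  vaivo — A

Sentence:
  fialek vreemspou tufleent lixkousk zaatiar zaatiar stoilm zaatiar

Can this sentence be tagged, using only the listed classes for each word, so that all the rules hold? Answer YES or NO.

NO

Candidates per position — 1:fialek {N,A}; 2:vreemspou {D,N}; 3:tufleent {N,D}; 4:lixkousk {D,N}; 5:zaatiar {N}; 6:zaatiar {N}; 7:stoilm {N,D}; 8:zaatiar {N}.
Every candidate sequence violates at least one rule; no consistent tagging exists.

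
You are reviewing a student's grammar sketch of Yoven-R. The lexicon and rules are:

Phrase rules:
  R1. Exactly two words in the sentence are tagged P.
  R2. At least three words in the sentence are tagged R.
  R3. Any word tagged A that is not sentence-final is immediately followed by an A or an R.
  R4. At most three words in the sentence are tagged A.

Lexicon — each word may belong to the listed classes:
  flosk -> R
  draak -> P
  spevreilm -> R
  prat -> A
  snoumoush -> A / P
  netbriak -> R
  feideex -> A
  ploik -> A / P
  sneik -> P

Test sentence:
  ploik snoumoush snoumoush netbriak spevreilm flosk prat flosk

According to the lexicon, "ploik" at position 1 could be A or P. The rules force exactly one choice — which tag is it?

P

Candidates per position — 1:ploik {A,P}; 2:snoumoush {A,P}; 3:snoumoush {A,P}; 4:netbriak {R}; 5:spevreilm {R}; 6:flosk {R}; 7:prat {A}; 8:flosk {R}.
Position 1: the remaining choice is settled jointly with positions 2, 3 — only P at position 1 is part of a tagging that satisfies every rule.
So the tagging must be: P P A R R R A R.
Checking: rule 1 ✓; rule 2 ✓; rule 3 ✓; rule 4 ✓.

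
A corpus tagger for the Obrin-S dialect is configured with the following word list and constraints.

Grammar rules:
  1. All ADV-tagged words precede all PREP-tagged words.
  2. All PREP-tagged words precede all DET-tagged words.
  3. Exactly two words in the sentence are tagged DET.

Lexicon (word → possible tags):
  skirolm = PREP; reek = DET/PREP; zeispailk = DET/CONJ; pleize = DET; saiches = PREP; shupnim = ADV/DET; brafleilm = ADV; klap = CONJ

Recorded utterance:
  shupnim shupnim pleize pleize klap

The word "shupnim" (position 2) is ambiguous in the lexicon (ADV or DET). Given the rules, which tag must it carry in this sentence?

ADV

Candidates per position — 1:shupnim {ADV,DET}; 2:shupnim {ADV,DET}; 3:pleize {DET}; 4:pleize {DET}; 5:klap {CONJ}.
At position 1, choosing DET makes rule 3 impossible to satisfy; hence ADV.
At position 2, choosing DET makes rule 3 impossible to satisfy; hence ADV.
So the tagging must be: ADV ADV DET DET CONJ.
Verifying each rule — rule 1 holds; rule 2 holds; rule 3 holds.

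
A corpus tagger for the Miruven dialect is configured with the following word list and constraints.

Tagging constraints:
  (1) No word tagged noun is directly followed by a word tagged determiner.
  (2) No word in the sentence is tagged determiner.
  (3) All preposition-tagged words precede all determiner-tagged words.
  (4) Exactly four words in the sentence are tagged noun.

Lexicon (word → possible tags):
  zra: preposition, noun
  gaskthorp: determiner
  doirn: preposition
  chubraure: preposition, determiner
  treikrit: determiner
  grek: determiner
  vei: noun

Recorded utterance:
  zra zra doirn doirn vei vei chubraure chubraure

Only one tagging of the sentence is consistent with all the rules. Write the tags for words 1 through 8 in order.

Candidates per position — 1:zra {preposition,noun}; 2:zra {preposition,noun}; 3:doirn {preposition}; 4:doirn {preposition}; 5:vei {noun}; 6:vei {noun}; 7:chubraure {preposition,determiner}; 8:chubraure {preposition,determiner}.
If word 1 were preposition, no tagging could satisfy rule 4; so word 1 is noun.
If word 2 were preposition, no tagging could satisfy rule 4; so word 2 is noun.
If word 7 were determiner, no tagging could satisfy rule 1; so word 7 is preposition.
If word 8 were determiner, no tagging could satisfy rule 2; so word 8 is preposition.
So the tagging must be: noun noun preposition preposition noun noun preposition preposition.
Rule-by-rule: rule 1 holds; rule 2 holds; rule 3 holds; rule 4 holds.

noun noun preposition preposition noun noun preposition preposition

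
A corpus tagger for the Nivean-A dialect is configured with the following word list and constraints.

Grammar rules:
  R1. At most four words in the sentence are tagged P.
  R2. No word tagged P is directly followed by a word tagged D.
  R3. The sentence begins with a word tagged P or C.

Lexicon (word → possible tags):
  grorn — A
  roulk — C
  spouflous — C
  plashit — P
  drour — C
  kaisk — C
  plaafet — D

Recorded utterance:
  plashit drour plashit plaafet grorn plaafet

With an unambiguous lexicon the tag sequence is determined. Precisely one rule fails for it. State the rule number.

Fixed tagging: P C P D A D.
Applying the rules: R1 holds, R2 violated, R3 holds.
Only rule 2 fails.

2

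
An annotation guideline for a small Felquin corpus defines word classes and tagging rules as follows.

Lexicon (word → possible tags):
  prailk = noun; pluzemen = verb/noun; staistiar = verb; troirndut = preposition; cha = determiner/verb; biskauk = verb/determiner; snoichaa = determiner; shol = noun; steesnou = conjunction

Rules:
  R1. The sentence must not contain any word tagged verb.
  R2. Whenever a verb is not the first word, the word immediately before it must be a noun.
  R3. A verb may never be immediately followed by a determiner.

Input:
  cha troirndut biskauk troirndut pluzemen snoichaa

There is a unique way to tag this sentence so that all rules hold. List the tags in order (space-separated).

Candidates per position — 1:cha {determiner,verb}; 2:troirndut {preposition}; 3:biskauk {verb,determiner}; 4:troirndut {preposition}; 5:pluzemen {verb,noun}; 6:snoichaa {determiner}.
At position 1, choosing verb makes rule 1 impossible to satisfy; hence determiner.
At position 3, choosing verb makes rule 1 impossible to satisfy; hence determiner.
At position 5, choosing verb makes rule 1 impossible to satisfy; hence noun.
The only consistent sequence is: determiner preposition determiner preposition noun determiner.
Verifying each rule — rule 1 ok; rule 2 ok; rule 3 ok.

determiner preposition determiner preposition noun determiner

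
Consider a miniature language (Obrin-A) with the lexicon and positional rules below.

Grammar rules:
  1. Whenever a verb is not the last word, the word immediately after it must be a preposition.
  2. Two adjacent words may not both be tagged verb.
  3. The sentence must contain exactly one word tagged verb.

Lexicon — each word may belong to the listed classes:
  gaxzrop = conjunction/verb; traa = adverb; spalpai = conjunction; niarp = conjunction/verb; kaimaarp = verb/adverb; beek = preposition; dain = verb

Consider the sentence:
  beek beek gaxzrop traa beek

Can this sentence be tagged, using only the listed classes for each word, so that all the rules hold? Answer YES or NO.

NO

Candidates per position — 1:beek {preposition}; 2:beek {preposition}; 3:gaxzrop {conjunction,verb}; 4:traa {adverb}; 5:beek {preposition}.
Every candidate sequence violates at least one rule; no consistent tagging exists.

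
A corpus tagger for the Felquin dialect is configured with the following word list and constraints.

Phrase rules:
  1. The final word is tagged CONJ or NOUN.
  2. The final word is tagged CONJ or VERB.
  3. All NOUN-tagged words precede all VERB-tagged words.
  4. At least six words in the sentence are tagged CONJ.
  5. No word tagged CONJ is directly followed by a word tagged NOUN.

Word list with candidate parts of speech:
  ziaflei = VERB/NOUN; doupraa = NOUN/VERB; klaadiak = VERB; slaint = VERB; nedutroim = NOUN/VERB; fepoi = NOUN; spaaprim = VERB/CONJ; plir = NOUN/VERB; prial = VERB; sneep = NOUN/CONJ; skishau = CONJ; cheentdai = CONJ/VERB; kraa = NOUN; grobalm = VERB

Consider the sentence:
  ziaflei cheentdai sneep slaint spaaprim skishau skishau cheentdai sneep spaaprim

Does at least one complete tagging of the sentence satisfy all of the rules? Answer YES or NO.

Candidates per position — 1:ziaflei {VERB,NOUN}; 2:cheentdai {CONJ,VERB}; 3:sneep {NOUN,CONJ}; 4:slaint {VERB}; 5:spaaprim {VERB,CONJ}; 6:skishau {CONJ}; 7:skishau {CONJ}; 8:cheentdai {CONJ,VERB}; 9:sneep {NOUN,CONJ}; 10:spaaprim {VERB,CONJ}.
One satisfying assignment: NOUN CONJ CONJ VERB VERB CONJ CONJ CONJ CONJ CONJ.
Rule-by-rule: rule 1 satisfied; rule 2 satisfied; rule 3 satisfied; rule 4 satisfied; rule 5 satisfied.

YES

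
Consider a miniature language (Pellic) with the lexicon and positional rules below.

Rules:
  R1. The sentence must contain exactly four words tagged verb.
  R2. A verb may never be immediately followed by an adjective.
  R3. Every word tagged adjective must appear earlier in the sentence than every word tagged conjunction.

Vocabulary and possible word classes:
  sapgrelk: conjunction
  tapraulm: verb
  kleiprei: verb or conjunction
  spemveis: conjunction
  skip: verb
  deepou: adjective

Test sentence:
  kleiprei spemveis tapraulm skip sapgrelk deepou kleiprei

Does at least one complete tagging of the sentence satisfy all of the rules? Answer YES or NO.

Candidates per position — 1:kleiprei {verb,conjunction}; 2:spemveis {conjunction}; 3:tapraulm {verb}; 4:skip {verb}; 5:sapgrelk {conjunction}; 6:deepou {adjective}; 7:kleiprei {verb,conjunction}.
Rule 3 cannot be satisfied by any choice of tags from the lexicon.
So there is no consistent tagging.

NO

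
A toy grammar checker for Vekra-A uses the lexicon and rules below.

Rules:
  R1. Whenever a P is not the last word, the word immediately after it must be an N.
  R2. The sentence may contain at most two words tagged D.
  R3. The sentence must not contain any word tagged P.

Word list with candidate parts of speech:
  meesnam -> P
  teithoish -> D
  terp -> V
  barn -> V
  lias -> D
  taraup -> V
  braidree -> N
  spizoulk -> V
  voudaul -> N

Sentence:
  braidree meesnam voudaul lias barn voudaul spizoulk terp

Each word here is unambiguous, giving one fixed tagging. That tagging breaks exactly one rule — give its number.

Fixed tagging: N P N D V N V V.
Checking each rule: R1 ok, R2 ok, R3 fails.
Only rule 3 fails.

3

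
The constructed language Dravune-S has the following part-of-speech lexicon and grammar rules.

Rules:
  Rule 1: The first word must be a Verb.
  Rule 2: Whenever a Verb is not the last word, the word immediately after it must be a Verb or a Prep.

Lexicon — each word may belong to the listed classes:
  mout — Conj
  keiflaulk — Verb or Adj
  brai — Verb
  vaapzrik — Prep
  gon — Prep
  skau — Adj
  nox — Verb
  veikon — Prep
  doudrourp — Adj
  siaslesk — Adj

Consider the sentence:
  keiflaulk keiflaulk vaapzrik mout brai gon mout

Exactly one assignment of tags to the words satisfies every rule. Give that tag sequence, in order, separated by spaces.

Verb Verb Prep Conj Verb Prep Conj

Candidates per position — 1:keiflaulk {Verb,Adj}; 2:keiflaulk {Verb,Adj}; 3:vaapzrik {Prep}; 4:mout {Conj}; 5:brai {Verb}; 6:gon {Prep}; 7:mout {Conj}.
Position 1: tagging it Adj would leave rule 1 unsatisfiable, so it must be Verb.
Position 2: tagging it Adj would leave rule 2 unsatisfiable, so it must be Verb.
The unique satisfying tagging is: Verb Verb Prep Conj Verb Prep Conj.
Rule-by-rule: rule 1 holds; rule 2 holds.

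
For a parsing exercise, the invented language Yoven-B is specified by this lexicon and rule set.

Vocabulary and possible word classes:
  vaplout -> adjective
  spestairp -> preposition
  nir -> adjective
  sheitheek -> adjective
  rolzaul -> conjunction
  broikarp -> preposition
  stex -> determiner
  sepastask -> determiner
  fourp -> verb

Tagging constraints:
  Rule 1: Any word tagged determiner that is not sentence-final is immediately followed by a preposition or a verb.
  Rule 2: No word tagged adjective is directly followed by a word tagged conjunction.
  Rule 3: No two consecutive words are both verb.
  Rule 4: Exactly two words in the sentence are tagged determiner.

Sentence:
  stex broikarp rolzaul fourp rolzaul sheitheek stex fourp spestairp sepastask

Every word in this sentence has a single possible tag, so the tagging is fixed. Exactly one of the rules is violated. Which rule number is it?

4

Fixed tagging: determiner preposition conjunction verb conjunction adjective determiner verb preposition determiner.
Applying the rules: R1 holds, R2 holds, R3 holds, R4 violated.
Only rule 4 fails.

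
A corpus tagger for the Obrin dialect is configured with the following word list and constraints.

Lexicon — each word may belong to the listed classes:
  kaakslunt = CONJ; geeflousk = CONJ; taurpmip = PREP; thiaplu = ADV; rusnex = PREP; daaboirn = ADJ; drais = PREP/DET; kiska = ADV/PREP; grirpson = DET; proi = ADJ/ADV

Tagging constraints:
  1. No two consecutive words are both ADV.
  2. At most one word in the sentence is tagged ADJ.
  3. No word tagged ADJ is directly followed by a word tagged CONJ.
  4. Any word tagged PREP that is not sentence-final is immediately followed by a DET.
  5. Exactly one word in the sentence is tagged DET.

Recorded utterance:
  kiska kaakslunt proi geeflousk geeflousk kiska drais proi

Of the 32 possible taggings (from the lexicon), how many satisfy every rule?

Candidates per position — 1:kiska {ADV,PREP}; 2:kaakslunt {CONJ}; 3:proi {ADJ,ADV}; 4:geeflousk {CONJ}; 5:geeflousk {CONJ}; 6:kiska {ADV,PREP}; 7:drais {PREP,DET}; 8:proi {ADJ,ADV}.
There are 32 candidate sequences in total.
The sequences that satisfy every rule: ADV CONJ ADV CONJ CONJ ADV DET ADJ; ADV CONJ ADV CONJ CONJ ADV DET ADV; ADV CONJ ADV CONJ CONJ PREP DET ADJ; ADV CONJ ADV CONJ CONJ PREP DET ADV.
Count = 4.

4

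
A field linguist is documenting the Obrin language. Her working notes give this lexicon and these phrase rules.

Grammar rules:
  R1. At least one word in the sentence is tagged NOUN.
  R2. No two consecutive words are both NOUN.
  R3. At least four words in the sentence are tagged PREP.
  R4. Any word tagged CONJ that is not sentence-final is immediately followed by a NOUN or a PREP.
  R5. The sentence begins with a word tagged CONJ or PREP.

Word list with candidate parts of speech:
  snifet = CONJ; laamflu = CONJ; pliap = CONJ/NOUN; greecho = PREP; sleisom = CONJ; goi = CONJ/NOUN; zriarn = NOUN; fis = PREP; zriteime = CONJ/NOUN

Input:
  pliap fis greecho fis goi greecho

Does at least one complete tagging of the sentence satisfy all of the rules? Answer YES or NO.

Candidates per position — 1:pliap {CONJ,NOUN}; 2:fis {PREP}; 3:greecho {PREP}; 4:fis {PREP}; 5:goi {CONJ,NOUN}; 6:greecho {PREP}.
One satisfying assignment: CONJ PREP PREP PREP NOUN PREP.
Rule-by-rule: rule 1 ok; rule 2 ok; rule 3 ok; rule 4 ok; rule 5 ok.

YES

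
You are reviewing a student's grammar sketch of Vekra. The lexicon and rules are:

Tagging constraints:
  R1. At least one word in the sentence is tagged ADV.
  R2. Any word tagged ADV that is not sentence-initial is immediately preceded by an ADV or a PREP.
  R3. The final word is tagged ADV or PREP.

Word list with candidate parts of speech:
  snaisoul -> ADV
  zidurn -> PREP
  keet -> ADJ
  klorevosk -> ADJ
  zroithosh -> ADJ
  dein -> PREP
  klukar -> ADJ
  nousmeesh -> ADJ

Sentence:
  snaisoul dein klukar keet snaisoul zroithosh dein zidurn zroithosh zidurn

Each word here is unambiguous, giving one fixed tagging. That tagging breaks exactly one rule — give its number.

Fixed tagging: ADV PREP ADJ ADJ ADV ADJ PREP PREP ADJ PREP.
Checking each rule: R1 pass, R2 fail, R3 pass.
Only rule 2 fails.

2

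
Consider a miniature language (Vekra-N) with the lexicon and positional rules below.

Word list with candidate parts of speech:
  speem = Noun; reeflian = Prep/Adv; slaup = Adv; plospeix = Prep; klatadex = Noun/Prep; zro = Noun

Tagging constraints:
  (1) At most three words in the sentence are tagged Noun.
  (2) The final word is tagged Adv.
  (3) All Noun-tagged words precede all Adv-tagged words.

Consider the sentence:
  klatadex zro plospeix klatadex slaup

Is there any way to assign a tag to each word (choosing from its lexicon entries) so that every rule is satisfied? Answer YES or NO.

Candidates per position — 1:klatadex {Noun,Prep}; 2:zro {Noun}; 3:plospeix {Prep}; 4:klatadex {Noun,Prep}; 5:slaup {Adv}.
One satisfying assignment: Prep Noun Prep Prep Adv.
Verifying each rule — rule 1 holds; rule 2 holds; rule 3 holds.

YES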